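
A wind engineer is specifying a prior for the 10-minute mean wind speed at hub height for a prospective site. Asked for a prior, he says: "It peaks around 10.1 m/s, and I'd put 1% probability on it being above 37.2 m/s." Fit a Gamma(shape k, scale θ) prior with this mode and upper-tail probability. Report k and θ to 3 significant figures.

Gamma(k,θ) with k>1 has mode (k−1)θ, so θ = 10.1/(k−1).
Need P(X < 37.2) = 0.99 with θ tied to k this way. Start at k = 2, θ = 10.1: P(X<37.2) ≈ 0.882.
Too low — raise k to concentrate. Iterating converges to k ≈ 3.51.
Then θ = 10.1/(3.51−1) ≈ 4.02.

k ≈ 3.51, θ ≈ 4.02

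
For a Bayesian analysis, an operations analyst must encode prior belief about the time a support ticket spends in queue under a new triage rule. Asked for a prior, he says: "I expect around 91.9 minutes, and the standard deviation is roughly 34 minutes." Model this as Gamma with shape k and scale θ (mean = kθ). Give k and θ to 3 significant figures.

k ≈ 7.31, θ ≈ 12.6

For Gamma(k, scale θ): mean = kθ, variance = kθ², so CV = 1/√k.
CV = SD/mean = 34/91.9 = 0.37, hence k = 1/CV² = 7.31.
Then θ = mean/k = 91.9/7.31 = 12.6.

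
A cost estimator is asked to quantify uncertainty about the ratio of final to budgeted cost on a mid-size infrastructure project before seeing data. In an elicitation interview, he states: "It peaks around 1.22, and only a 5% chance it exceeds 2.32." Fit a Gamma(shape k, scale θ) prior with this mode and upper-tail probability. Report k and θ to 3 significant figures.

Gamma(k,θ) with k>1 has mode (k−1)θ, so θ = 1.22/(k−1).
Need P(X < 2.32) = 0.95 with θ tied to k this way. Start at k = 2, θ = 1.22: P(X<2.32) ≈ 0.567.
Too low — raise k to concentrate. Iterating converges to k ≈ 7.73.
Then θ = 1.22/(7.73−1) ≈ 0.181.

k ≈ 7.73, θ ≈ 0.181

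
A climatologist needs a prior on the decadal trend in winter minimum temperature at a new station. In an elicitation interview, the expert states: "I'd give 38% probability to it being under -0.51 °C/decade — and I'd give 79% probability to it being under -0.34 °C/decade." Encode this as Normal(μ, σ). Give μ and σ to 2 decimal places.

μ = -0.46, σ = 0.15

The p-quantile of Normal(μ,σ) is μ + z_p·σ, with z_{0.38} = -0.3055 and z_{0.79} = 0.8064.
Eliminate σ: μ = (z₂·x₁ − z₁·x₂)/(z₂ − z₁) = (0.8064·-0.51 − (-0.3055)·-0.34)/1.112 = -0.46.
Then σ = (x₂ − x₁)/(z₂ − z₁) = (-0.34 − -0.51)/1.112 = 0.15.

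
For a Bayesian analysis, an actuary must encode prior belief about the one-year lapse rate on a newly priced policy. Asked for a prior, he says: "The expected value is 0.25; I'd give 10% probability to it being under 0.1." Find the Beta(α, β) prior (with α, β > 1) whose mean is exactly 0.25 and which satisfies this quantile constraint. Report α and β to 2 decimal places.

With mean 0.25 fixed, write α = 0.25s, β = 0.75s where s = α+β.
Need P(θ < 0.1) = 0.1 under Beta(0.25s, 0.75s). Normal approximation: (q−m)/√(m(1−m)/s) ≈ z_{0.1} = -1.28, so s ≈ 0.25·0.75·(-1.28)²/(0.1−0.25)² = 13.7.
At s = 13.7: P(θ<0.1) ≈ 0.073. Adjusting to match 0.1 gives s ≈ 11.11.
So α = 0.25·11.11 ≈ 2.78, β = 0.75·11.11 ≈ 8.33.

α ≈ 2.78, β ≈ 8.33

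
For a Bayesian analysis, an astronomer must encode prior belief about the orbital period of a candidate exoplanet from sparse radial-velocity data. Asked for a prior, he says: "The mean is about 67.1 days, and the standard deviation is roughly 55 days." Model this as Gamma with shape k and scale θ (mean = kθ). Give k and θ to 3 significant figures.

For Gamma(k, scale θ): mean = kθ, variance = kθ², so CV = 1/√k.
CV = SD/mean = 55/67.1 = 0.8197, hence k = 1/CV² = 1.49.
Then θ = mean/k = 67.1/1.49 = 45.1.

k ≈ 1.49, θ ≈ 45.1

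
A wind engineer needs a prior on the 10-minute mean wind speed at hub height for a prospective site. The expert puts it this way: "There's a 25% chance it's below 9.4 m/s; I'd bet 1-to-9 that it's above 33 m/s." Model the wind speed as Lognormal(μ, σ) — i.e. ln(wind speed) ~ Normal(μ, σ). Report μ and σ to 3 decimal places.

If T ~ Lognormal(μ,σ) then ln T ~ Normal(μ,σ), so the p-quantile of ln T is μ + z_p·σ.
ln(9.4) = 2.241 and ln(33) = 3.497; z_{0.25} = -0.6745, z_{0.9} = 1.282.
σ = (3.497 − 2.241)/(1.282 − (-0.6745)) = 0.642.
μ = 2.241 − (-0.6745)·0.642 = 2.674.

μ ≈ 2.674, σ ≈ 0.642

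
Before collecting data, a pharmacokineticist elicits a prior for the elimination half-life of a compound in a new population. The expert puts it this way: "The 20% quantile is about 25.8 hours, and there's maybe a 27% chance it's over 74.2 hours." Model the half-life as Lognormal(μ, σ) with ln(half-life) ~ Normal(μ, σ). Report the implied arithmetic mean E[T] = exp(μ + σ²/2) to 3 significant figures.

E[T] ≈ 61.9 hours

If T ~ Lognormal(μ,σ) then ln T ~ Normal(μ,σ), so the p-quantile of ln T is μ + z_p·σ.
ln(25.8) = 3.25 and ln(74.2) = 4.307; z_{0.2} = -0.8416, z_{0.73} = 0.6128.
σ = (4.307 − 3.25)/(0.6128 − (-0.8416)) = 0.726.
μ = 3.25 − (-0.8416)·0.726 = 3.862.
E[T] = exp(μ + σ²/2) = exp(3.862 + 0.2638) = 61.9 hours.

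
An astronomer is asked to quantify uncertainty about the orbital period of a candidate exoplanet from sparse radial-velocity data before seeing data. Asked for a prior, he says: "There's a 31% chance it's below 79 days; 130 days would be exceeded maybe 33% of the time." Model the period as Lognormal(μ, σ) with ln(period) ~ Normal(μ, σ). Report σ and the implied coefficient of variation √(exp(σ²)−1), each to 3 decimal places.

σ ≈ 0.532, CV ≈ 0.572

If T ~ Lognormal(μ,σ) then ln T ~ Normal(μ,σ), so the p-quantile of ln T is μ + z_p·σ.
ln(79) = 4.369 and ln(130) = 4.868; z_{0.31} = -0.4959, z_{0.67} = 0.4399.
σ = (4.868 − 4.369)/(0.4399 − (-0.4959)) = 0.532.
μ = 4.369 − (-0.4959)·0.532 = 4.633.
CV = √(exp(σ²)−1) = √(exp(0.2833)−1) = 0.572.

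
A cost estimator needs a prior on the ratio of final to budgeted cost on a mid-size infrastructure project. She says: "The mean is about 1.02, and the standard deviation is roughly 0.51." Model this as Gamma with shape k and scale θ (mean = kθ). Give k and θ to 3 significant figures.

For Gamma(k, scale θ): mean = kθ, variance = kθ², so CV = 1/√k.
CV = SD/mean = 0.51/1.02 = 0.5, hence k = 1/CV² = 4.
Then θ = mean/k = 1.02/4 = 0.255.

k ≈ 4, θ ≈ 0.255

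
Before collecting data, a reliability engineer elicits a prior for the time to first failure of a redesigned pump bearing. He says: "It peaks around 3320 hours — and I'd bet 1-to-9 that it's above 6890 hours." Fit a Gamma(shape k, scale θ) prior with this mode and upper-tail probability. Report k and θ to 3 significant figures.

Gamma(k,θ) with k>1 has mode (k−1)θ, so θ = 3320/(k−1).
Need P(X < 6890) = 0.9 with θ tied to k this way. Start at k = 2, θ = 3320: P(X<6890) ≈ 0.614.
Too low — raise k to concentrate. Iterating converges to k ≈ 4.6.
Then θ = 3320/(4.6−1) ≈ 922.

k ≈ 4.6, θ ≈ 922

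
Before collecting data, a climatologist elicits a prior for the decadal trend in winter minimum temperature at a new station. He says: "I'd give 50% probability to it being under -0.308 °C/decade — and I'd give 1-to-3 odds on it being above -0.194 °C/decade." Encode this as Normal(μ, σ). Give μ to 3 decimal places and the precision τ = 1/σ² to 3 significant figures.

μ = -0.308, τ = 35

For Normal(μ,σ), the p-quantile is μ + z_p·σ. Here z_{0.5} = 0, z_{0.75} = 0.6745.
So -0.308 = μ + 0σ and -0.194 = μ + 0.6745σ.
Subtracting: σ = (-0.194 − -0.308)/(0.6745 − (0)) = 0.169.
Then μ = -0.308 − (0)·0.169 = -0.308.
Precision τ = 1/σ² = 1/0.169² = 35.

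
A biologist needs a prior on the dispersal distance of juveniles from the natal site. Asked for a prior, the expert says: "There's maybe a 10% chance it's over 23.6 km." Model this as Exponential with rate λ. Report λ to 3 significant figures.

P(T > 23.6) = e^(−λ·23.6) = 0.1, so λ = −ln(0.1)/23.6 = 0.0976.

λ ≈ 0.0976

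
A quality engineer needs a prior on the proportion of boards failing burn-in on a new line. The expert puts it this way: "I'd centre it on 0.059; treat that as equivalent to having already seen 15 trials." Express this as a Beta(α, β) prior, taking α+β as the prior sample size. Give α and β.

Under the effective-sample-size interpretation, Beta(α, β) has prior mean α/(α+β) and prior sample size α+β.
So α+β = 15 and α/(α+β) = 0.059, giving α = 0.059·15 = 0.885 and β = 15 − 0.885 = 14.115.

α = 0.885, β = 14.115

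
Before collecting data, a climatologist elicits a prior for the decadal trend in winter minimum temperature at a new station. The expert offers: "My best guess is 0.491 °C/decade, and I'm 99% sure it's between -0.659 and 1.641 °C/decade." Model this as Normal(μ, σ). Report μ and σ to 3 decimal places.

μ = 0.491, σ = 0.446

A symmetric 99% interval runs μ ± z·σ with z = 2.576.
Half-width = 1.15, so σ = 1.15/2.576 = 0.446.
μ is the stated best guess, 0.491.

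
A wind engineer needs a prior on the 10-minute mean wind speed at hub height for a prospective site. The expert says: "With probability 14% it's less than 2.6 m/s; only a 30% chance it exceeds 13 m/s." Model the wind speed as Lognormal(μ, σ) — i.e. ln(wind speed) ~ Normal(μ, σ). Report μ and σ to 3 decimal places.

μ ≈ 2.039, σ ≈ 1.003

If T ~ Lognormal(μ,σ) then ln T ~ Normal(μ,σ), so the p-quantile of ln T is μ + z_p·σ.
ln(2.6) = 0.9555 and ln(13) = 2.565; z_{0.14} = -1.08, z_{0.7} = 0.5244.
σ = (2.565 − 0.9555)/(0.5244 − (-1.08)) = 1.003.
μ = 0.9555 − (-1.08)·1.003 = 2.039.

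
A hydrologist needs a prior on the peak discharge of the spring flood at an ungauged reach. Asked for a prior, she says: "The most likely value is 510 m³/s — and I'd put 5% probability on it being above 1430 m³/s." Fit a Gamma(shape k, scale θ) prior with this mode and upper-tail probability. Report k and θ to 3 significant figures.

Gamma(k,θ) with k>1 has mode (k−1)θ, so θ = 510/(k−1).
Need P(X < 1430) = 0.95 with θ tied to k this way. Start at k = 2, θ = 510: P(X<1430) ≈ 0.770.
Too low — raise k to concentrate. Iterating converges to k ≈ 3.52.
Then θ = 510/(3.52−1) ≈ 203.

k ≈ 3.52, θ ≈ 203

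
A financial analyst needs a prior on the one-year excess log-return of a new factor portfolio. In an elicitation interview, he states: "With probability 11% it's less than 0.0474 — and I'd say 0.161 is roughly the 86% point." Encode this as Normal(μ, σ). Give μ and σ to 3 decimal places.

μ = 0.108, σ = 0.049

The p-quantile of Normal(μ,σ) is μ + z_p·σ, with z_{0.11} = -1.227 and z_{0.86} = 1.08.
Eliminate σ: μ = (z₂·x₁ − z₁·x₂)/(z₂ − z₁) = (1.08·0.0474 − (-1.227)·0.161)/2.307 = 0.108.
Then σ = (x₂ − x₁)/(z₂ − z₁) = (0.161 − 0.0474)/2.307 = 0.049.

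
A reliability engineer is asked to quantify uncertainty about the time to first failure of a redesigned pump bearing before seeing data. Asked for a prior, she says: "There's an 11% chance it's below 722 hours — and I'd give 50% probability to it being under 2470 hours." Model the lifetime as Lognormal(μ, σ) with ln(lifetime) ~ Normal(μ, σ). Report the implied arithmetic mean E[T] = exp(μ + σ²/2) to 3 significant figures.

If T ~ Lognormal(μ,σ) then ln T ~ Normal(μ,σ), so the p-quantile of ln T is μ + z_p·σ.
ln(722) = 6.582 and ln(2470) = 7.812; z_{0.11} = -1.227, z_{0.5} = 0.
σ = (7.812 − 6.582)/(0 − (-1.227)) = 1.003.
μ = 6.582 − (-1.227)·1.003 = 7.812.
E[T] = exp(μ + σ²/2) = exp(7.812 + 0.5028) = 4080 hours.

E[T] ≈ 4080 hours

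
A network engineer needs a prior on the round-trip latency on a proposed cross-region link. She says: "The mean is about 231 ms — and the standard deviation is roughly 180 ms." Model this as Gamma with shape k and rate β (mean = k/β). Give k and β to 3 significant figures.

k ≈ 1.65, β ≈ 0.00713

For Gamma(k, rate β): mean = k/β, variance = k/β², so CV = 1/√k.
CV = SD/mean = 180/231 = 0.7792, hence k = 1/CV² = 1.65.
Then β = k/mean = 1.65/231 = 0.00713.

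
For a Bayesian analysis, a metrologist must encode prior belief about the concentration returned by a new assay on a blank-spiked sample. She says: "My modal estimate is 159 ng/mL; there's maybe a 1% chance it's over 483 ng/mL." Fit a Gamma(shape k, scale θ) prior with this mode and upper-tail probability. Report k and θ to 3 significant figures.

k ≈ 4.64, θ ≈ 43.7

Gamma(k,θ) with k>1 has mode (k−1)θ, so θ = 159/(k−1).
Need P(X < 483) = 0.99 with θ tied to k this way. Start at k = 2, θ = 159: P(X<483) ≈ 0.806.
Too low — raise k to concentrate. Iterating converges to k ≈ 4.64.
Then θ = 159/(4.64−1) ≈ 43.7.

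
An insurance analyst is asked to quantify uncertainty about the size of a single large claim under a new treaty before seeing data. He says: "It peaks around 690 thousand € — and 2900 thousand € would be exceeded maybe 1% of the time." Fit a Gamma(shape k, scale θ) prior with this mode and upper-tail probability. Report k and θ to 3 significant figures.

k ≈ 3, θ ≈ 345

Gamma(k,θ) with k>1 has mode (k−1)θ, so θ = 690/(k−1).
Need P(X < 2900) = 0.99 with θ tied to k this way. Start at k = 2, θ = 690: P(X<2900) ≈ 0.922.
Too low — raise k to concentrate. Iterating converges to k ≈ 3.
Then θ = 690/(3−1) ≈ 345.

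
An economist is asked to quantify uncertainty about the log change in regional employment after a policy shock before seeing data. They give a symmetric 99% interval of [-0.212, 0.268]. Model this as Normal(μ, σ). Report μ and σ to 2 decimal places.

A symmetric 99% interval runs μ ± z·σ with z = 2.576.
Half-width = 0.24, so σ = 0.24/2.576 = 0.09.
μ is the interval midpoint, 0.03.

μ = 0.03, σ = 0.09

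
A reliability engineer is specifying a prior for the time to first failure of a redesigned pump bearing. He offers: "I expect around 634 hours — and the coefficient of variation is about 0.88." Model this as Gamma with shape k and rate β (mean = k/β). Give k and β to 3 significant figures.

k ≈ 1.29, β ≈ 0.00204

For Gamma(k, rate β): mean = k/β, variance = k/β², so CV = 1/√k.
CV = 0.88, hence k = 1/CV² = 1.29.
Then β = k/mean = 1.29/634 = 0.00204.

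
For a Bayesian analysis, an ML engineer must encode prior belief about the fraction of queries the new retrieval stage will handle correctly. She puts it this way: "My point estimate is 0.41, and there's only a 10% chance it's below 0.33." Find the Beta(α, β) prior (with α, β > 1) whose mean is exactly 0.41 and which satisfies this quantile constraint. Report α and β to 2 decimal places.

α ≈ 24.89, β ≈ 35.82

With mean 0.41 fixed, write α = 0.41s, β = 0.59s where s = α+β.
Need P(θ < 0.33) = 0.1 under Beta(0.41s, 0.59s). Normal approximation: (q−m)/√(m(1−m)/s) ≈ z_{0.1} = -1.28, so s ≈ 0.41·0.59·(-1.28)²/(0.33−0.41)² = 62.1.
At s = 62.1: P(θ<0.33) ≈ 0.097. Adjusting to match 0.1 gives s ≈ 60.71.
So α = 0.41·60.71 ≈ 24.89, β = 0.59·60.71 ≈ 35.82.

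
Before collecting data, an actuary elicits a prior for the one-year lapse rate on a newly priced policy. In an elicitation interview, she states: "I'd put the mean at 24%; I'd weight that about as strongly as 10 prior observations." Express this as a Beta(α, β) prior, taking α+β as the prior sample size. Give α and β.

Under the effective-sample-size interpretation, Beta(α, β) has prior mean α/(α+β) and prior sample size α+β.
So α+β = 10 and α/(α+β) = 0.24, giving α = 0.24·10 = 2.4 and β = 10 − 2.4 = 7.6.

α = 2.4, β = 7.6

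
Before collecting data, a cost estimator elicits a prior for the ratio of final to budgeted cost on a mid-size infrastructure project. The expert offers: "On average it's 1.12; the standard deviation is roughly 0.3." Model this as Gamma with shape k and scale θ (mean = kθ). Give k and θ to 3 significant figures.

For Gamma(k, scale θ): mean = kθ, variance = kθ², so CV = 1/√k.
CV = SD/mean = 0.3/1.12 = 0.2679, hence k = 1/CV² = 13.9.
Then θ = mean/k = 1.12/13.9 = 0.0804.

k ≈ 13.9, θ ≈ 0.0804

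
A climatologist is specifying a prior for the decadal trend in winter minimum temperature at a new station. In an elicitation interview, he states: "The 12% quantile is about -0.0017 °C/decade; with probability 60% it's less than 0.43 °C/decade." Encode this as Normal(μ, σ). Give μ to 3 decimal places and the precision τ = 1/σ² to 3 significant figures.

The p-quantile of Normal(μ,σ) is μ + z_p·σ, with z_{0.12} = -1.175 and z_{0.6} = 0.2533.
Eliminate σ: μ = (z₂·x₁ − z₁·x₂)/(z₂ − z₁) = (0.2533·-0.0017 − (-1.175)·0.43)/1.428 = 0.353.
Then σ = (x₂ − x₁)/(z₂ − z₁) = (0.43 − -0.0017)/1.428 = 0.302.
Precision τ = 1/σ² = 1/0.3022² = 10.9.

μ = 0.353, τ = 10.9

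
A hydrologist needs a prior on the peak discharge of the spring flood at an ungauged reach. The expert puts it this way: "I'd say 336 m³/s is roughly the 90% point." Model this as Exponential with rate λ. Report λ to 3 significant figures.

λ ≈ 0.00685

P(T < 336.0) = 1 − e^(−λ·336.0) = 0.9, so λ = −ln(1−0.9)/336.0 = −ln(0.1)/336.0 = 0.00685.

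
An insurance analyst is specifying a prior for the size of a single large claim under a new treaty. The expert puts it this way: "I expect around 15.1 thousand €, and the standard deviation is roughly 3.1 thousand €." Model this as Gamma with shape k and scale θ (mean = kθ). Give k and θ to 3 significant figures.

k ≈ 23.7, θ ≈ 0.636

For Gamma(k, scale θ): mean = kθ, variance = kθ², so CV = 1/√k.
CV = SD/mean = 3.1/15.1 = 0.2053, hence k = 1/CV² = 23.7.
Then θ = mean/k = 15.1/23.7 = 0.636.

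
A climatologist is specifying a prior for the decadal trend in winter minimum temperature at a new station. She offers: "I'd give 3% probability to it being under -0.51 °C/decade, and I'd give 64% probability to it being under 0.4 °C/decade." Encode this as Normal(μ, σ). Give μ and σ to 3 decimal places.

μ = 0.254, σ = 0.406

For Normal(μ,σ), the p-quantile is μ + z_p·σ. Here z_{0.03} = -1.881, z_{0.64} = 0.3585.
So -0.51 = μ − 1.881σ and 0.4 = μ + 0.3585σ.
Subtracting: σ = (0.4 − -0.51)/(0.3585 − (-1.881)) = 0.406.
Then μ = -0.51 − (-1.881)·0.406 = 0.254.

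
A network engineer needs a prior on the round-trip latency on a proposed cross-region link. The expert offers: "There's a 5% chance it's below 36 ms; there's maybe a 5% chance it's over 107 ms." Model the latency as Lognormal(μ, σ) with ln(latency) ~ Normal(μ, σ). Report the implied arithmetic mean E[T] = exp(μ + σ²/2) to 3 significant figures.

If T ~ Lognormal(μ,σ) then ln T ~ Normal(μ,σ), so the p-quantile of ln T is μ + z_p·σ.
ln(36) = 3.584 and ln(107) = 4.673; z_{0.05} = -1.645, z_{0.95} = 1.645.
σ = (4.673 − 3.584)/(1.645 − (-1.645)) = 0.331.
μ = 3.584 − (-1.645)·0.331 = 4.128.
E[T] = exp(μ + σ²/2) = exp(4.128 + 0.0548) = 65.6 ms.

E[T] ≈ 65.6 ms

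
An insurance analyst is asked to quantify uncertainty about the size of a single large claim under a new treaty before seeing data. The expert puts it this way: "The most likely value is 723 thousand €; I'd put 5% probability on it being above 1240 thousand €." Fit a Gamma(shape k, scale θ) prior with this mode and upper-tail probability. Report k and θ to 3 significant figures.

Gamma(k,θ) with k>1 has mode (k−1)θ, so θ = 723/(k−1).
Need P(X < 1240) = 0.95 with θ tied to k this way. Start at k = 2, θ = 723: P(X<1240) ≈ 0.511.
Too low — raise k to concentrate. Iterating converges to k ≈ 10.6.
Then θ = 723/(10.6−1) ≈ 75.4.

k ≈ 10.6, θ ≈ 75.4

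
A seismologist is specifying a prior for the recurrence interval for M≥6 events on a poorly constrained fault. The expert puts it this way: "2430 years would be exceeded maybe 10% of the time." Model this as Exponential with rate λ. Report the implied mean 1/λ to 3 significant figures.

P(T > 2430.0) = e^(−λ·2430.0) = 0.1, so λ = −ln(0.1)/2430.0 = 0.000948.
Mean = 1/λ = 1060 years.

mean ≈ 1060 years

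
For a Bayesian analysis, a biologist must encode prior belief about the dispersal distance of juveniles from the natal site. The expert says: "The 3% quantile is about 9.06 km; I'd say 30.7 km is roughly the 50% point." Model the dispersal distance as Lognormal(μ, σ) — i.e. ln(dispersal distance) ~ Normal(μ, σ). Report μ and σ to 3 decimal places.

If T ~ Lognormal(μ,σ) then ln T ~ Normal(μ,σ), so the p-quantile of ln T is μ + z_p·σ.
ln(9.06) = 2.204 and ln(30.7) = 3.424; z_{0.03} = -1.881, z_{0.5} = 0.
σ = (3.424 − 2.204)/(0 − (-1.881)) = 0.649.
μ = 2.204 − (-1.881)·0.649 = 3.424.

μ ≈ 3.424, σ ≈ 0.649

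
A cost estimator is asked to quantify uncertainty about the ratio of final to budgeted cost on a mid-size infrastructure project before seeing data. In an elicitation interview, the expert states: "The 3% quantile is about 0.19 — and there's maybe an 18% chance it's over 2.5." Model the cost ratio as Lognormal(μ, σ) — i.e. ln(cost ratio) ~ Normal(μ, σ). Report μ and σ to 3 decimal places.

If T ~ Lognormal(μ,σ) then ln T ~ Normal(μ,σ), so the p-quantile of ln T is μ + z_p·σ.
ln(0.19) = -1.661 and ln(2.5) = 0.9163; z_{0.03} = -1.881, z_{0.82} = 0.9154.
σ = (0.9163 − -1.661)/(0.9154 − (-1.881)) = 0.922.
μ = -1.661 − (-1.881)·0.922 = 0.073.

μ ≈ 0.073, σ ≈ 0.922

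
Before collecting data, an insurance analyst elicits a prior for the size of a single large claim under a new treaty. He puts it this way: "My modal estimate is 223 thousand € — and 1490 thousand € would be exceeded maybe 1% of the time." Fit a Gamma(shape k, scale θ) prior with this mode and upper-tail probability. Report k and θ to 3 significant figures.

Gamma(k,θ) with k>1 has mode (k−1)θ, so θ = 223/(k−1).
Need P(X < 1490) = 0.99 with θ tied to k this way. Start at k = 2, θ = 223: P(X<1490) ≈ 0.990.
Too high — lower k to spread out. Iterating converges to k ≈ 1.99.
Then θ = 223/(1.99−1) ≈ 225.

k ≈ 1.99, θ ≈ 225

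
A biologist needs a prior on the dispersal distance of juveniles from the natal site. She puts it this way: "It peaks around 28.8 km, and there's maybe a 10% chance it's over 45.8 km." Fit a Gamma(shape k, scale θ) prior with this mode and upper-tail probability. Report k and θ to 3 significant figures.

Gamma(k,θ) with k>1 has mode (k−1)θ, so θ = 28.8/(k−1).
Need P(X < 45.8) = 0.9 with θ tied to k this way. Start at k = 2, θ = 28.8: P(X<45.8) ≈ 0.472.
Too low — raise k to concentrate. Iterating converges to k ≈ 9.72.
Then θ = 28.8/(9.72−1) ≈ 3.3.

k ≈ 9.72, θ ≈ 3.3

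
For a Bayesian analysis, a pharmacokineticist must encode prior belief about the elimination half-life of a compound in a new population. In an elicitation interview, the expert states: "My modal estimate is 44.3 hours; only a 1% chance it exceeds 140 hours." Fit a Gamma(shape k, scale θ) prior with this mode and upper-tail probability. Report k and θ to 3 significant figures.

Gamma(k,θ) with k>1 has mode (k−1)θ, so θ = 44.3/(k−1).
Need P(X < 140) = 0.99 with θ tied to k this way. Start at k = 2, θ = 44.3: P(X<140) ≈ 0.824.
Too low — raise k to concentrate. Iterating converges to k ≈ 4.36.
Then θ = 44.3/(4.36−1) ≈ 13.2.

k ≈ 4.36, θ ≈ 13.2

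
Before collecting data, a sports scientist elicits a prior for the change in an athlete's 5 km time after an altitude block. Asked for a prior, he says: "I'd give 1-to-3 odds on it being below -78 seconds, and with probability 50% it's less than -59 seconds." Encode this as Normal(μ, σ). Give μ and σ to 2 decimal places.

μ = -59.00, σ = 28.17

The p-quantile of Normal(μ,σ) is μ + z_p·σ, with z_{0.25} = -0.6745 and z_{0.5} = 0.
Eliminate σ: μ = (z₂·x₁ − z₁·x₂)/(z₂ − z₁) = (0·-78 − (-0.6745)·-59)/0.6745 = -59.00.
Then σ = (x₂ − x₁)/(z₂ − z₁) = (-59 − -78)/0.6745 = 28.17.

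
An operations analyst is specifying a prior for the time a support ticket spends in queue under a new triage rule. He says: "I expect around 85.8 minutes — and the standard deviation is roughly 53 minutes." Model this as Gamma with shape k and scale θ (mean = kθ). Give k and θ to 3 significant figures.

For Gamma(k, scale θ): mean = kθ, variance = kθ², so CV = 1/√k.
CV = SD/mean = 53/85.8 = 0.6177, hence k = 1/CV² = 2.62.
Then θ = mean/k = 85.8/2.62 = 32.7.

k ≈ 2.62, θ ≈ 32.7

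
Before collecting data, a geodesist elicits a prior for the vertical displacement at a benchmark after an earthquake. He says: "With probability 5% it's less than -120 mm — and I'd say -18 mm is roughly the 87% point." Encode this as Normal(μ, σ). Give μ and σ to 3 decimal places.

The p-quantile of Normal(μ,σ) is μ + z_p·σ, with z_{0.05} = -1.645 and z_{0.87} = 1.126.
Eliminate σ: μ = (z₂·x₁ − z₁·x₂)/(z₂ − z₁) = (1.126·-120 − (-1.645)·-18)/2.771 = -59.459.
Then σ = (x₂ − x₁)/(z₂ − z₁) = (-18 − -120)/2.771 = 36.807.

μ = -59.459, σ = 36.807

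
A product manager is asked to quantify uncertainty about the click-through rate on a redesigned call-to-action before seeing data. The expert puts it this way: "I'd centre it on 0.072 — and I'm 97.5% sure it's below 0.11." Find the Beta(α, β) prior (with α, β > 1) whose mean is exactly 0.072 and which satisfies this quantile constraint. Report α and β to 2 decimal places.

α ≈ 15.51, β ≈ 199.95

With mean 0.072 fixed, write α = 0.072s, β = 0.928s where s = α+β.
Need P(θ < 0.11) = 0.975 under Beta(0.072s, 0.928s). Normal approximation: (q−m)/√(m(1−m)/s) ≈ z_{0.975} = 1.96, so s ≈ 0.072·0.928·(1.96)²/(0.11−0.072)² = 177.7.
At s = 177.7: P(θ<0.11) ≈ 0.964. Adjusting to match 0.975 gives s ≈ 215.46.
So α = 0.072·215.46 ≈ 15.51, β = 0.928·215.46 ≈ 199.95.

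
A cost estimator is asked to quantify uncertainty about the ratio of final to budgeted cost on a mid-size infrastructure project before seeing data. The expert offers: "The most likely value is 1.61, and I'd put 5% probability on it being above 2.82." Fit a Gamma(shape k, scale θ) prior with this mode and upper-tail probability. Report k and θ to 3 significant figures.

Gamma(k,θ) with k>1 has mode (k−1)θ, so θ = 1.61/(k−1).
Need P(X < 2.82) = 0.95 with θ tied to k this way. Start at k = 2, θ = 1.61: P(X<2.82) ≈ 0.523.
Too low — raise k to concentrate. Iterating converges to k ≈ 9.88.
Then θ = 1.61/(9.88−1) ≈ 0.181.

k ≈ 9.88, θ ≈ 0.181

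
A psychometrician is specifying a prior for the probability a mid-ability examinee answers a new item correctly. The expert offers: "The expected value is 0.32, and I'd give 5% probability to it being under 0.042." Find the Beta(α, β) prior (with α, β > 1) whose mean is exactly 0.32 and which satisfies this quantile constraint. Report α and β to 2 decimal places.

With mean 0.32 fixed, write α = 0.32s, β = 0.68s where s = α+β.
Need P(θ < 0.042) = 0.05 under Beta(0.32s, 0.68s). Normal approximation: (q−m)/√(m(1−m)/s) ≈ z_{0.05} = -1.64, so s ≈ 0.32·0.68·(-1.64)²/(0.042−0.32)² = 7.6.
At s = 7.6: P(θ<0.042) ≈ 0.009. Adjusting to match 0.05 gives s ≈ 4.19.
So α = 0.32·4.19 ≈ 1.34, β = 0.68·4.19 ≈ 2.85.

α ≈ 1.34, β ≈ 2.85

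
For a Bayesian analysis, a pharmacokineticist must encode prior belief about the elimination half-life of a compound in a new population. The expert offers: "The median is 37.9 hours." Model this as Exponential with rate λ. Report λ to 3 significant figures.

Exponential median = ln 2 / λ, so λ = ln 2 / 37.9 = 0.0183.

λ ≈ 0.0183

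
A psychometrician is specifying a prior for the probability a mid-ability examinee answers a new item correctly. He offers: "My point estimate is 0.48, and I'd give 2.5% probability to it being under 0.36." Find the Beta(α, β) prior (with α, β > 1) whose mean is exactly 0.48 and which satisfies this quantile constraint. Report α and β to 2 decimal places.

With mean 0.48 fixed, write α = 0.48s, β = 0.52s where s = α+β.
Need P(θ < 0.36) = 0.025 under Beta(0.48s, 0.52s). Normal approximation: (q−m)/√(m(1−m)/s) ≈ z_{0.025} = -1.96, so s ≈ 0.48·0.52·(-1.96)²/(0.36−0.48)² = 66.6.
At s = 66.6: P(θ<0.36) ≈ 0.023. Adjusting to match 0.025 gives s ≈ 64.49.
So α = 0.48·64.49 ≈ 30.96, β = 0.52·64.49 ≈ 33.54.

α ≈ 30.96, β ≈ 33.54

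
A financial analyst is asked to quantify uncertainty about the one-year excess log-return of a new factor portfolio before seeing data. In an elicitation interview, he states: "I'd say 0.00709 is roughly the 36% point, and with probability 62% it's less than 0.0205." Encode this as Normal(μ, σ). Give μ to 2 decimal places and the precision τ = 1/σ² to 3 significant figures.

The p-quantile of Normal(μ,σ) is μ + z_p·σ, with z_{0.36} = -0.3585 and z_{0.62} = 0.3055.
Eliminate σ: μ = (z₂·x₁ − z₁·x₂)/(z₂ − z₁) = (0.3055·0.00709 − (-0.3585)·0.0205)/0.6639 = 0.01.
Then σ = (x₂ − x₁)/(z₂ − z₁) = (0.0205 − 0.00709)/0.6639 = 0.02.
Precision τ = 1/σ² = 1/0.0202² = 2450.

μ = 0.01, τ = 2450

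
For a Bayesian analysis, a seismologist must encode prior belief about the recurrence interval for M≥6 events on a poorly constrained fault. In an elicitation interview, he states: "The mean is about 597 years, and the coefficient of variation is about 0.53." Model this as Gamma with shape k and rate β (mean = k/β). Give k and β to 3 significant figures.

For Gamma(k, rate β): mean = k/β, variance = k/β², so CV = 1/√k.
CV = 0.53, hence k = 1/CV² = 3.56.
Then β = k/mean = 3.56/597 = 0.00596.

k ≈ 3.56, β ≈ 0.00596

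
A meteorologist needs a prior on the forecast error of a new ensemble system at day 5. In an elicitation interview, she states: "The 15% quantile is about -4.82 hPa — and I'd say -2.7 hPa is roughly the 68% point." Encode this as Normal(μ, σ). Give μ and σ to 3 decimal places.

The p-quantile of Normal(μ,σ) is μ + z_p·σ, with z_{0.15} = -1.036 and z_{0.68} = 0.4677.
Eliminate σ: μ = (z₂·x₁ − z₁·x₂)/(z₂ − z₁) = (0.4677·-4.82 − (-1.036)·-2.7)/1.504 = -3.359.
Then σ = (x₂ − x₁)/(z₂ − z₁) = (-2.7 − -4.82)/1.504 = 1.409.

μ = -3.359, σ = 1.409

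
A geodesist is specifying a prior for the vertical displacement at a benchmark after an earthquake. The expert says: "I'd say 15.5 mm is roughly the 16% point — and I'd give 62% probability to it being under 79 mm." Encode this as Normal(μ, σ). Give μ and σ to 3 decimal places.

μ = 64.078, σ = 48.848

The p-quantile of Normal(μ,σ) is μ + z_p·σ, with z_{0.16} = -0.9945 and z_{0.62} = 0.3055.
Eliminate σ: μ = (z₂·x₁ − z₁·x₂)/(z₂ − z₁) = (0.3055·15.5 − (-0.9945)·79)/1.3 = 64.078.
Then σ = (x₂ − x₁)/(z₂ − z₁) = (79 − 15.5)/1.3 = 48.848.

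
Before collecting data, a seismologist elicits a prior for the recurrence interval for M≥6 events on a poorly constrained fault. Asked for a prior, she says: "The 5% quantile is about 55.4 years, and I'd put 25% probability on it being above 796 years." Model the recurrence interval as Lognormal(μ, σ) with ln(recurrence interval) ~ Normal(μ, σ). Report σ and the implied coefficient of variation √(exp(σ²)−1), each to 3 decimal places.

If T ~ Lognormal(μ,σ) then ln T ~ Normal(μ,σ), so the p-quantile of ln T is μ + z_p·σ.
ln(55.4) = 4.015 and ln(796) = 6.68; z_{0.05} = -1.645, z_{0.75} = 0.6745.
σ = (6.68 − 4.015)/(0.6745 − (-1.645)) = 1.149.
μ = 4.015 − (-1.645)·1.149 = 5.905.
CV = √(exp(σ²)−1) = √(exp(1.3203)−1) = 1.657.

σ ≈ 1.149, CV ≈ 1.657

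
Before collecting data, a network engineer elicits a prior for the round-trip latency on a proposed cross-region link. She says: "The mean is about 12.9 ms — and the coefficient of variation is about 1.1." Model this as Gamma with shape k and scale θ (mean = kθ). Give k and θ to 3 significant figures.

For Gamma(k, scale θ): mean = kθ, variance = kθ², so CV = 1/√k.
CV = 1.1, hence k = 1/CV² = 0.826.
Then θ = mean/k = 12.9/0.826 = 15.6.

k ≈ 0.826, θ ≈ 15.6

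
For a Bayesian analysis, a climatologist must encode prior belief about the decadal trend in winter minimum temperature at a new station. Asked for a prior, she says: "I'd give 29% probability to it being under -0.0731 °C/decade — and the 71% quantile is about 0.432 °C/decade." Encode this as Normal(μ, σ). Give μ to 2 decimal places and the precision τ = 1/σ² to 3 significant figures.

μ = 0.18, τ = 4.8

For Normal(μ,σ), the p-quantile is μ + z_p·σ. Here z_{0.29} = -0.5534, z_{0.71} = 0.5534.
So -0.0731 = μ − 0.5534σ and 0.432 = μ + 0.5534σ.
Subtracting: σ = (0.432 − -0.0731)/(0.5534 − (-0.5534)) = 0.46.
Then μ = -0.0731 − (-0.5534)·0.46 = 0.18.
Precision τ = 1/σ² = 1/0.4564² = 4.8.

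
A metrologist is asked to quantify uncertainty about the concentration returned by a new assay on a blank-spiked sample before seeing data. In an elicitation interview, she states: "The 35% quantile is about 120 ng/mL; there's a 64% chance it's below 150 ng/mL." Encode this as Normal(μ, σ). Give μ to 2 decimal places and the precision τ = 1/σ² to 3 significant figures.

μ = 135.54, τ = 0.000615

For Normal(μ,σ), the p-quantile is μ + z_p·σ. Here z_{0.35} = -0.3853, z_{0.64} = 0.3585.
So 120 = μ − 0.3853σ and 150 = μ + 0.3585σ.
Subtracting: σ = (150 − 120)/(0.3585 − (-0.3853)) = 40.33.
Then μ = 120 − (-0.3853)·40.33 = 135.54.
Precision τ = 1/σ² = 1/40.33² = 0.000615.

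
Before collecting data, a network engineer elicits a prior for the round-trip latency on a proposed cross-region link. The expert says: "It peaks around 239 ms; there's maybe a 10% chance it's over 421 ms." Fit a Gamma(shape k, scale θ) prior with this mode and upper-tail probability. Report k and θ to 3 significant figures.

Gamma(k,θ) with k>1 has mode (k−1)θ, so θ = 239/(k−1).
Need P(X < 421) = 0.9 with θ tied to k this way. Start at k = 2, θ = 239: P(X<421) ≈ 0.526.
Too low — raise k to concentrate. Iterating converges to k ≈ 6.93.
Then θ = 239/(6.93−1) ≈ 40.3.

k ≈ 6.93, θ ≈ 40.3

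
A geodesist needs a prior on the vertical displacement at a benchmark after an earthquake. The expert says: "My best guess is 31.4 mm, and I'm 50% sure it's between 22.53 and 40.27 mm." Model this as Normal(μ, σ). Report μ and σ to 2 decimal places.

μ = 31.40, σ = 13.15

A symmetric 50% interval runs μ ± z·σ with z = 0.6745.
Half-width = 8.87, so σ = 8.87/0.6745 = 13.15.
μ is the stated best guess, 31.40.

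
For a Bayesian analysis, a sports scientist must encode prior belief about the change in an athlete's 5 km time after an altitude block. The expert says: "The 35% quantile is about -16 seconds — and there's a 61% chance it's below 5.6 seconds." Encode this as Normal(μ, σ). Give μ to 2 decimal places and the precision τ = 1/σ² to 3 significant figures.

The p-quantile of Normal(μ,σ) is μ + z_p·σ, with z_{0.35} = -0.3853 and z_{0.61} = 0.2793.
Eliminate σ: μ = (z₂·x₁ − z₁·x₂)/(z₂ − z₁) = (0.2793·-16 − (-0.3853)·5.6)/0.6646 = -3.48.
Then σ = (x₂ − x₁)/(z₂ − z₁) = (5.6 − -16)/0.6646 = 32.50.
Precision τ = 1/σ² = 1/32.5² = 0.000947.

μ = -3.48, τ = 0.000947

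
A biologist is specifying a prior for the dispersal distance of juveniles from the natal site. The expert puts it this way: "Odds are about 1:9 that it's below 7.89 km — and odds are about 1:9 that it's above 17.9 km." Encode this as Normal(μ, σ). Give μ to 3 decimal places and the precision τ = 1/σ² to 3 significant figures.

The p-quantile of Normal(μ,σ) is μ + z_p·σ, with z_{0.1} = -1.282 and z_{0.9} = 1.282.
Eliminate σ: μ = (z₂·x₁ − z₁·x₂)/(z₂ − z₁) = (1.282·7.89 − (-1.282)·17.9)/2.563 = 12.895.
Then σ = (x₂ − x₁)/(z₂ − z₁) = (17.9 − 7.89)/2.563 = 3.905.
Precision τ = 1/σ² = 1/3.905² = 0.0656.

μ = 12.895, τ = 0.0656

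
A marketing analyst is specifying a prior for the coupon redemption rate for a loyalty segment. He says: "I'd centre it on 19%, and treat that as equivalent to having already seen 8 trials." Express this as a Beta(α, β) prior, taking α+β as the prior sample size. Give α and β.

α = 1.52, β = 6.48

Under the effective-sample-size interpretation, Beta(α, β) has prior mean α/(α+β) and prior sample size α+β.
So α+β = 8 and α/(α+β) = 0.19, giving α = 0.19·8 = 1.52 and β = 8 − 1.52 = 6.48.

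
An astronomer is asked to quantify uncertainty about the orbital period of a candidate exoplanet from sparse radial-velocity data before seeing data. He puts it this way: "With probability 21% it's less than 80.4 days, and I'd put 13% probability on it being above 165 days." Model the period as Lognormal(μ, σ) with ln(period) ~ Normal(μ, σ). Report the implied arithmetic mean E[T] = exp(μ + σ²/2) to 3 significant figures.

E[T] ≈ 116 days

If T ~ Lognormal(μ,σ) then ln T ~ Normal(μ,σ), so the p-quantile of ln T is μ + z_p·σ.
ln(80.4) = 4.387 and ln(165) = 5.106; z_{0.21} = -0.8064, z_{0.87} = 1.126.
σ = (5.106 − 4.387)/(1.126 − (-0.8064)) = 0.372.
μ = 4.387 − (-0.8064)·0.372 = 4.687.
E[T] = exp(μ + σ²/2) = exp(4.687 + 0.0692) = 116 days.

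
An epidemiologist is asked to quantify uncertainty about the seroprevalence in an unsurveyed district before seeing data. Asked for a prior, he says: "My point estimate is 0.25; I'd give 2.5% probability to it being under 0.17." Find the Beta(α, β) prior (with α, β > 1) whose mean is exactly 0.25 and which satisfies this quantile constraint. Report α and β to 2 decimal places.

α ≈ 24.62, β ≈ 73.86

With mean 0.25 fixed, write α = 0.25s, β = 0.75s where s = α+β.
Need P(θ < 0.17) = 0.025 under Beta(0.25s, 0.75s). Normal approximation: (q−m)/√(m(1−m)/s) ≈ z_{0.025} = -1.96, so s ≈ 0.25·0.75·(-1.96)²/(0.17−0.25)² = 112.5.
At s = 112.5: P(θ<0.17) ≈ 0.018. Adjusting to match 0.025 gives s ≈ 98.48.
So α = 0.25·98.48 ≈ 24.62, β = 0.75·98.48 ≈ 73.86.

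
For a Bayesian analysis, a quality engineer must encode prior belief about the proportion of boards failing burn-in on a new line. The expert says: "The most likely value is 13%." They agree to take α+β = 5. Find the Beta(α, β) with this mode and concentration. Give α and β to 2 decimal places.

α = 1.39, β = 3.61

For α,β > 1 the Beta mode is (α−1)/(α+β−2). With α+β = 5, the mode is (α−1)/3.
Set (α−1)/3 = 0.13 → α = 1 + 0.13·3 = 1.39.
β = 5 − α = 3.61.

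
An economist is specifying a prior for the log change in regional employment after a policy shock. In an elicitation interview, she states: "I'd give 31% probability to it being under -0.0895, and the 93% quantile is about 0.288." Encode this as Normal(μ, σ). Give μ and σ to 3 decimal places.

For Normal(μ,σ), the p-quantile is μ + z_p·σ. Here z_{0.31} = -0.4959, z_{0.93} = 1.476.
So -0.0895 = μ − 0.4959σ and 0.288 = μ + 1.476σ.
Subtracting: σ = (0.288 − -0.0895)/(1.476 − (-0.4959)) = 0.191.
Then μ = -0.0895 − (-0.4959)·0.191 = 0.005.

μ = 0.005, σ = 0.191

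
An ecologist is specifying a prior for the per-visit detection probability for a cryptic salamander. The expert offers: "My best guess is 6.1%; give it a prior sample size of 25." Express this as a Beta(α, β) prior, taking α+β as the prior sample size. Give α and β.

α = 1.525, β = 23.475

Under the effective-sample-size interpretation, Beta(α, β) has prior mean α/(α+β) and prior sample size α+β.
So α+β = 25 and α/(α+β) = 0.061, giving α = 0.061·25 = 1.525 and β = 25 − 1.525 = 23.475.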